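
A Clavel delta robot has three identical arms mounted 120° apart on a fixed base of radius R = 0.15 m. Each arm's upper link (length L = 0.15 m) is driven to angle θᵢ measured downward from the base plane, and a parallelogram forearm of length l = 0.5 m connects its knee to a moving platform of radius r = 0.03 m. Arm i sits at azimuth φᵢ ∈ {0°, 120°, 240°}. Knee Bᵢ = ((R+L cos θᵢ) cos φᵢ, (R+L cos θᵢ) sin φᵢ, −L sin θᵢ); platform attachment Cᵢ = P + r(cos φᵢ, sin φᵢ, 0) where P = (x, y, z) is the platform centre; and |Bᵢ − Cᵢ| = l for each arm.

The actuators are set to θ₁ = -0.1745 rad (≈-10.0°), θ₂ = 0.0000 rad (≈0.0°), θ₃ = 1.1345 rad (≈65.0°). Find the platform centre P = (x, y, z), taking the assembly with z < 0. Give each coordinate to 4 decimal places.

(0.1345, 0.1862, -0.4185)

φ1=0.0°: virtual centre (0.2677, 0.0000, 0.0260), radius l
φ2=120.0°: virtual centre (-0.1350, 0.2338, 0.0000), radius l
O3 = (0.1834·cos240.0°, 0.1834·sin240.0°, -0.1359) = (-0.0917, -0.1588, -0.1359)
subtract pairs → two planes through P
linear system: -0.8054x+0.4677y = 0.0005−-0.0521z; -0.7188x+-0.3176y = -0.0202−-0.3240z
det = 0.5920;  x = 0.0157+-0.2839z,  y = 0.0282+-0.3775z
quadratic in z: (1.2231)z²+(0.0697)z+(-0.1850)=0, √Δ=0.9539 → z ∈ {-0.4185, 0.3615}; z = -0.4185 (taking z<0)
x = 0.1345, y = 0.1862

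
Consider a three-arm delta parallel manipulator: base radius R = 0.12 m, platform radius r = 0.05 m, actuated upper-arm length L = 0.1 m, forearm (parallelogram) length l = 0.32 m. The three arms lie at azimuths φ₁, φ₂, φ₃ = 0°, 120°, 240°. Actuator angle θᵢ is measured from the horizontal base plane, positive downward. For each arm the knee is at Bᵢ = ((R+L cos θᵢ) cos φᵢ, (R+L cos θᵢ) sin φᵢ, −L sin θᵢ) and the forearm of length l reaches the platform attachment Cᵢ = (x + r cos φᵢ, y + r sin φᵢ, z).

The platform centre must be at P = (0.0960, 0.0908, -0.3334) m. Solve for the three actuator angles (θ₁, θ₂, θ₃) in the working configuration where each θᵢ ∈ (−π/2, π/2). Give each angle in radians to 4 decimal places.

θ₁ = 0.3488, θ₂ = 0.6981, θ₃ = 1.3964

rotate P by −φ1: (0.0960, 0.0908, -0.3334)
  e−x'=-0.0260;  (l²−L²−(e−x')²−y'²−z²)/2L = -0.1384
  γ=atan2(-0.3334,-0.0260)=-1.6486;  ψ=arccos(-0.4138)=1.9974;  θ1=γ+ψ≈0.3488
rotate P by −φ2: (0.0306, -0.1285, -0.3334)
  A cos θ + B sin θ = C:  0.0394·cos θ + -0.3334·sin θ = -0.1841
  √(A²+B²)=0.3357;  θ2 = -1.4533+2.1514 ≈ 0.6981
φ3=240.0° → target in arm frame (-0.1266, 0.0377)
  e−x'=0.1966;  (l²−L²−(e−x')²−y'²−z²)/2L = -0.2942
  √(A²+B²)=0.3871;  θ3 = -1.0379+2.4343 ≈ 1.3964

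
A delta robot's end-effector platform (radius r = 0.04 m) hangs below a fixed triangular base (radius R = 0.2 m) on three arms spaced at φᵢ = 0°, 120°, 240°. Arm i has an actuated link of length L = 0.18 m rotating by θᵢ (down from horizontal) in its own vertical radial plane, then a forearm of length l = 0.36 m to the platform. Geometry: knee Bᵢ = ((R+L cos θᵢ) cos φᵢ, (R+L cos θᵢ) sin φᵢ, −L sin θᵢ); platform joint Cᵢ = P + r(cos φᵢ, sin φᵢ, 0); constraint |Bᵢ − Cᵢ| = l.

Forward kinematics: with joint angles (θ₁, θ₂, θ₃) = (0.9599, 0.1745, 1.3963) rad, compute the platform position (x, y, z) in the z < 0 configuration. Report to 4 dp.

O1 = (0.2632·cos0.0°, 0.2632·sin0.0°, -0.1474) = (0.2632, 0.0000, -0.1474)
φ2=120.0°: virtual centre (-0.1686, 0.2921, -0.0313), radius l
arm 3 at φ=240.0°: ρ3 = 0.1913;  O3 = (-0.0956, -0.1656, -0.1773)
subtract pairs → two planes through P
linear system: -0.8638x+0.5842y = 0.0237−0.2324z; -0.7177x+-0.3313y = -0.0230−-0.0596z
det = 0.7054;  x = 0.0080+0.0597z,  y = 0.0523+-0.3095z
into |P−O₁|² = l²: 1.0993z² + 0.2320z + -0.0399 = 0;  Δ = 0.2295;  z = -0.3234 or 0.1124 → z<0 root = -0.3234
x = -0.0114, y = 0.1524

(-0.0114, 0.1524, -0.3234)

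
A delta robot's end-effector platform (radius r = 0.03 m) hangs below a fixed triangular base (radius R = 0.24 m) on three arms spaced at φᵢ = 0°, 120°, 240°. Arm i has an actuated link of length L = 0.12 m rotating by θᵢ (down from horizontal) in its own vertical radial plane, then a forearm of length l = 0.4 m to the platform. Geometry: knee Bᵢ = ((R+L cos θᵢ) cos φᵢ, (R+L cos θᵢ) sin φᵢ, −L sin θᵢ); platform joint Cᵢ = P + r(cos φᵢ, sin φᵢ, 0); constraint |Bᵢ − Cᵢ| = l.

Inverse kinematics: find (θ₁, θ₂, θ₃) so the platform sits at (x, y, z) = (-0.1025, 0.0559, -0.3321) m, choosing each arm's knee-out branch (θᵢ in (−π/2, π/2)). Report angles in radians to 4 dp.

φ1=0.0° → target in arm frame (-0.1025, 0.0559)
  A=0.3125, B=-0.3321, C=(l²−L²−A²−y'²−z²)/(2L)=-0.2728
  γ=atan2(-0.3321,0.3125)=-0.8158;  ψ=arccos(-0.5982)=2.2121;  θ1=γ+ψ≈1.3963
rotate P by −φ2: (0.0997, 0.0608, -0.3321)
  A cos θ + B sin θ = C:  0.1103·cos θ + -0.3321·sin θ = 0.0810
  γ=atan2(-0.3321,0.1103)=-1.2500;  ψ=arccos(0.2314)=1.3373;  θ2=γ+ψ≈0.0872
arm 3 (φ=240.0°): x'=0.0028, y'=-0.1167
  A=0.2072, B=-0.3321, C=(l²−L²−A²−y'²−z²)/(2L)=-0.0885
  √(A²+B²)=0.3914;  θ3 = -1.0131+1.7988 ≈ 0.7857

θ₁ = 1.3963, θ₂ = 0.0872, θ₃ = 0.7857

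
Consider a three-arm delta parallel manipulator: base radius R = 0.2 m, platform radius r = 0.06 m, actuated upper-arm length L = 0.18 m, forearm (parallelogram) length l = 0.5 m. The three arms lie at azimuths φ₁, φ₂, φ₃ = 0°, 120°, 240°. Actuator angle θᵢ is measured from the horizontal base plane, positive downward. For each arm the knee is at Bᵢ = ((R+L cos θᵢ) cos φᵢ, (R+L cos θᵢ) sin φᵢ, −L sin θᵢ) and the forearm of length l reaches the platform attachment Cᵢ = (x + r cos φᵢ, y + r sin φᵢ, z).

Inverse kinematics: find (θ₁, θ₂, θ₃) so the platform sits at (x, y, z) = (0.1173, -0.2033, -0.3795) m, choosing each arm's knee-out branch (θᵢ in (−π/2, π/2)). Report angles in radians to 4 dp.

θ₁ = -0.1742, θ₂ = 1.1346, θ₃ = -0.1748

φ1=0.0° → target in arm frame (0.1173, -0.2033)
  e−x'=0.0227;  (l²−L²−(e−x')²−y'²−z²)/2L = 0.0881
  γ=atan2(-0.3795,0.0227)=-1.5111;  ψ=arccos(0.2319)=1.3368;  θ1=γ+ψ≈-0.1742
rotate P by −φ2: (-0.2347, 0.0001, -0.3795)
  A=0.3747, B=-0.3795, C=(l²−L²−A²−y'²−z²)/(2L)=-0.1856
  θ2 = atan2(B,A) + arccos(C/0.5333) = 1.1346
arm 3 (φ=240.0°): x'=0.1174, y'=0.2032
  A cos θ + B sin θ = C:  0.0226·cos θ + -0.3795·sin θ = 0.0882
  γ=atan2(-0.3795,0.0226)=-1.5113;  ψ=arccos(0.2321)=1.3366;  θ3=γ+ψ≈-0.1748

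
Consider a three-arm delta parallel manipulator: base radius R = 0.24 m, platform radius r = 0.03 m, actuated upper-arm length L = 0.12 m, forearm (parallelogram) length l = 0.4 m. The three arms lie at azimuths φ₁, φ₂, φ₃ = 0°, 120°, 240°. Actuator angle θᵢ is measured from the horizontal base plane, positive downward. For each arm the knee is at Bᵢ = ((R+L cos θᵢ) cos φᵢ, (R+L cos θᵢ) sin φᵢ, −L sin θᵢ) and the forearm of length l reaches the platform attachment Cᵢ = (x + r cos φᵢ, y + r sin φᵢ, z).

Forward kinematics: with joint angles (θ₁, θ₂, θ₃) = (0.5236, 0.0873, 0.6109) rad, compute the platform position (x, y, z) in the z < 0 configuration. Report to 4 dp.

φ1=0.0°: virtual centre (0.3139, 0.0000, -0.0600), radius l
arm 2 at φ=120.0°: e+L cos θ2 = 0.3295;  centre 2 = (-0.1648, 0.2854, -0.0105)
arm 3 at φ=240.0°: e+L cos θ3 = 0.3083;  centre 3 = (-0.1541, -0.2670, -0.0688)
|centre ₂|²−|centre ₁|² = 0.0066;  |centre ₃|²−|centre ₁|² = -0.0024
[-0.9574 0.5708 0.0991]·P = 0.0066;  [-0.9361 -0.5340 -0.0177]·P = -0.0024
det = 1.0456;  x = -0.0021+0.0410z,  y = 0.0080+-0.1049z
sphere 1 gives Az²+Bz+C=0 with A=1.0127, B=0.0924, C=-0.0565;  B²−4AC=0.2374;  roots -0.2862, 0.1949;  negative root z = -0.2862
x = -0.0138, y = 0.0381

(-0.0138, 0.0381, -0.2862)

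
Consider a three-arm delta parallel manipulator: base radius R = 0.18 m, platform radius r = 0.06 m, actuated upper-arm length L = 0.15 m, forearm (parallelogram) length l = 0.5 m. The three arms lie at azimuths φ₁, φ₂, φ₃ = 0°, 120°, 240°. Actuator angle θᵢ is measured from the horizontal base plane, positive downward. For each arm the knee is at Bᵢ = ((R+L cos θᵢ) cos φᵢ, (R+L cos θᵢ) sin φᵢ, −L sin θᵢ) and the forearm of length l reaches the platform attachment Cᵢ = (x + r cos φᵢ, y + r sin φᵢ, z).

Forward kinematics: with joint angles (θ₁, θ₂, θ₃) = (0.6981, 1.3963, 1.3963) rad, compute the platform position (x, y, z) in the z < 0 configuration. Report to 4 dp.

(0.1322, 0.0000, -0.5858)

arm 1 at φ=0.0°: e+L cos θ1 = 0.2349;  centre 1 = (0.2349, 0.0000, -0.0964)
centre 2 = (0.1460·cos120.0°, 0.1460·sin120.0°, -0.1477) = (-0.0730, 0.1265, -0.1477)
arm 3 at φ=240.0°: e+L cos θ3 = 0.1460;  centre 3 = (-0.0730, -0.1265, -0.1477)
eliminate P² terms by subtracting sphere 1 from 2 and 3
linear system: -0.6159x+0.2530y = -0.0213−-0.1026z; -0.6159x+-0.2530y = -0.0213−-0.1026z
det = 0.3116;  x = 0.0346+-0.1666z,  y = 0.0000+0.0000z
quadratic in z: (1.0278)z²+(0.2596)z+(-0.2006)=0, √Δ=0.9445 → z ∈ {-0.5858, 0.3332}; z = -0.5858 (taking z<0)
x = 0.1322, y = 0.0000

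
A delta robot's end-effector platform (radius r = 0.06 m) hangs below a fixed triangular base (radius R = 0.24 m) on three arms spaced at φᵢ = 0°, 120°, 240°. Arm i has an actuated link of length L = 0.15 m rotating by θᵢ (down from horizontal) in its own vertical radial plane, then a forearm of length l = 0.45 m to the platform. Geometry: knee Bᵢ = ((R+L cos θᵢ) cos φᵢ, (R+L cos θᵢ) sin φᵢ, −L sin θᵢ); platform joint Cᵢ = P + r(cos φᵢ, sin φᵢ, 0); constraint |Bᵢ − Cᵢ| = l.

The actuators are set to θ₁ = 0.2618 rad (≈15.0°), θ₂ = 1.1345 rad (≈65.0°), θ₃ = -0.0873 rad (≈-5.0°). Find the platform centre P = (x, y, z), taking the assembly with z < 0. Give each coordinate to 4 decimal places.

(0.0436, -0.1430, -0.3596)

φ1=0.0°: virtual centre (0.3249, 0.0000, -0.0388), radius l
φ2=120.0°: virtual centre (-0.1217, 0.2108, -0.1359), radius l
φ3=240.0°: virtual centre (-0.1647, -0.2853, 0.0131), radius l
subtract pairs → two planes through P
plane₁₂: -0.8932x+0.4216y+-0.1943z = -0.0293
Cramer: x(z) = 0.0174-0.0727z;  y(z) = -0.0327+0.3067z
into |P−centre ₁|² = l²: 1.0994z² + 0.1023z + -0.1054 = 0;  Δ = 0.4738;  z = -0.3596 or 0.2665 → z<0 root = -0.3596
x = 0.0436, y = -0.1430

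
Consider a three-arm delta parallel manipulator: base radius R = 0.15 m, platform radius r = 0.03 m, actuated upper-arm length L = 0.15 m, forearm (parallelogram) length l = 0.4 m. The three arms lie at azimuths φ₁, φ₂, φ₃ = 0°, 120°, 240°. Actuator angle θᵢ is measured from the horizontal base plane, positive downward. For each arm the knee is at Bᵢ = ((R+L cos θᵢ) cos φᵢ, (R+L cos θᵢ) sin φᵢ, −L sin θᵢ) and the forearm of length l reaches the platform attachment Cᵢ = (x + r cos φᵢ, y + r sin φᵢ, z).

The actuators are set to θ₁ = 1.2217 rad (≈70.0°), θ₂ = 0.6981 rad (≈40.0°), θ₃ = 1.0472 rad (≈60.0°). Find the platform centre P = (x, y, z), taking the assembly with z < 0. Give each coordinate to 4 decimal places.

(-0.0617, 0.0511, -0.4620)

φ1=0.0°: virtual centre (0.1713, 0.0000, -0.1410), radius l
arm 2 at φ=120.0°: e+L cos θ2 = 0.2349;  O2 = (-0.1175, 0.2034, -0.0964)
φ3=240.0°: virtual centre (-0.0975, -0.1689, -0.1299), radius l
eliminate P² terms by subtracting sphere 1 from 2 and 3
plane₁₂: -0.5775x+0.4069y+0.0891z = 0.0153
Cramer: x(z) = -0.0181+0.0944z;  y(z) = 0.0119-0.0849z
into |P−O₁|² = l²: 1.0161z² + 0.2441z + -0.1041 = 0;  Δ = 0.4829;  z = -0.4620 or 0.2218 → z<0 root = -0.4620
x = -0.0617, y = 0.0511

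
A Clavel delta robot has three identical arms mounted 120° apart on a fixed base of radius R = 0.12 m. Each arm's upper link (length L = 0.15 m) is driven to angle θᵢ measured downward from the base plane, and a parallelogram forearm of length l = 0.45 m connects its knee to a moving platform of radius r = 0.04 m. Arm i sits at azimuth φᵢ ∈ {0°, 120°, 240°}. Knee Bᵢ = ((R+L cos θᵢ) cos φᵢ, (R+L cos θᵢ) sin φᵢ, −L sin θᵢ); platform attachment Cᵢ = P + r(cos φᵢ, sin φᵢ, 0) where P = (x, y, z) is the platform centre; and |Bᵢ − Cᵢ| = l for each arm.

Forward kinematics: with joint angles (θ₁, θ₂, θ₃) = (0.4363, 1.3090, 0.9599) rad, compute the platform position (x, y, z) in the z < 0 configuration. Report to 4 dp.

(0.1490, -0.0744, -0.5021)

arm 1 at φ=0.0°: e+L cos θ1 = 0.2159;  S1 = (0.2159, 0.0000, -0.0634)
S2 = (0.1188·cos120.0°, 0.1188·sin120.0°, -0.1449) = (-0.0594, 0.1029, -0.1449)
φ3=240.0°: virtual centre (-0.0830, -0.1438, -0.1229), radius l
subtract pairs → two planes through P
linear system: -0.5507x+0.2058y = -0.0155−-0.1630z; -0.5979x+-0.2876y = -0.0080−-0.1190z
det = 0.2814;  x = 0.0217+-0.2536z,  y = -0.0174+0.1135z
sphere 1 gives Az²+Bz+C=0 with A=1.0772, B=0.2213, C=-0.1605;  B²−4AC=0.7403;  roots -0.5021, 0.2967;  negative root z = -0.5021
x = 0.1490, y = -0.0744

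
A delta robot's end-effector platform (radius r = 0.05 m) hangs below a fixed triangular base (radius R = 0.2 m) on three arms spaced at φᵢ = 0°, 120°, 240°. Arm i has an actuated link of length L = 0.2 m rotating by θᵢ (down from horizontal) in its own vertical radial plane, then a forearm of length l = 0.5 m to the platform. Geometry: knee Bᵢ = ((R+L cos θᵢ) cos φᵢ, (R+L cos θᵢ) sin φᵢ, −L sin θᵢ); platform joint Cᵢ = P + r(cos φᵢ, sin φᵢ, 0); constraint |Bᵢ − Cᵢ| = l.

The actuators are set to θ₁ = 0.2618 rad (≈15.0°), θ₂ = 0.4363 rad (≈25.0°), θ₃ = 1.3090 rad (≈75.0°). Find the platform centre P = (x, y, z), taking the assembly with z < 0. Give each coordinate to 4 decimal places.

(0.1303, 0.1711, -0.4706)

φ1=0.0°: virtual centre (0.3432, 0.0000, -0.0518), radius l
arm 2 at φ=120.0°: (R−r)+L cos θ2 = 0.3313;  centre 2 = (-0.1656, 0.2869, -0.0845)
φ3=240.0°: virtual centre (-0.1009, -0.1747, -0.1932), radius l
subtract pairs → two planes through P
linear system: -1.0176x+0.5738y = -0.0036−-0.0655z; -0.8881x+-0.3495y = -0.0424−-0.2828z
det = 0.8652;  x = 0.0296+-0.2140z,  y = 0.0462+-0.2654z
sphere 1 gives Az²+Bz+C=0 with A=1.1163, B=0.2132, C=-0.1468;  B²−4AC=0.7011;  roots -0.4706, 0.2795;  negative root z = -0.4706
x = 0.1303, y = 0.1711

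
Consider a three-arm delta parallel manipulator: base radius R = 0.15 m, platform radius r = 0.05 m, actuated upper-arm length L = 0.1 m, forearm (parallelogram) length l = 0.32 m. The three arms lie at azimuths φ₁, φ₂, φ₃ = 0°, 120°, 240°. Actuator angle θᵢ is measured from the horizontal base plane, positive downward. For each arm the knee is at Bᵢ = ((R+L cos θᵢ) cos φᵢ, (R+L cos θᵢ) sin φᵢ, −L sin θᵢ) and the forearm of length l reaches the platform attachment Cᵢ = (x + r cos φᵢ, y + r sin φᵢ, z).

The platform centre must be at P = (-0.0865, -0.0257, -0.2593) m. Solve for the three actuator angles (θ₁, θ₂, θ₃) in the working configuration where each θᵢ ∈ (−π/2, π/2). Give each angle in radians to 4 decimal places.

rotate P by −φ1: (-0.0865, -0.0257, -0.2593)
  A cos θ + B sin θ = C:  0.1865·cos θ + -0.2593·sin θ = -0.0514
  θ1 = atan2(B,A) + arccos(C/0.3194) = 0.7851
rotate P by −φ2: (0.0210, 0.0878, -0.2593)
  A=0.0790, B=-0.2593, C=(l²−L²−A²−y'²−z²)/(2L)=0.0561
  θ2 = atan2(B,A) + arccos(C/0.2711) = 0.0873
rotate P by −φ3: (0.0655, -0.0621, -0.2593)
  A cos θ + B sin θ = C:  0.0345·cos θ + -0.2593·sin θ = 0.1006
  θ3 = atan2(B,A) + arccos(C/0.2616) = -0.2625

θ₁ = 0.7851, θ₂ = 0.0873, θ₃ = -0.2625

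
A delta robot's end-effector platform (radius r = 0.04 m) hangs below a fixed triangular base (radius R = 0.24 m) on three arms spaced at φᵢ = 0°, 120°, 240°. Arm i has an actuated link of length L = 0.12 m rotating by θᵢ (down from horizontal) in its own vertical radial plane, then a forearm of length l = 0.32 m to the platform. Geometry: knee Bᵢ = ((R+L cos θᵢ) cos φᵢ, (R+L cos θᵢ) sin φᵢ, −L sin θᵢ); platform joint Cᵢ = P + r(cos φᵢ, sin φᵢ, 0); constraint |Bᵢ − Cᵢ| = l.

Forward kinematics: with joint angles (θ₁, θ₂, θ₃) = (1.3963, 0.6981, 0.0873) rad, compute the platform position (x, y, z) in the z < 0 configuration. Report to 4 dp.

φ1=0.0°: virtual centre (0.2208, 0.0000, -0.1182), radius l
φ2=120.0°: virtual centre (-0.1460, 0.2528, -0.0771), radius l
S3 = (0.3195·cos240.0°, 0.3195·sin240.0°, -0.0105) = (-0.1598, -0.2767, -0.0105)
|S₂|²−|S₁|² = 0.0284;  |S₃|²−|S₁|² = 0.0395
linear system: -0.7336x+0.5056y = 0.0284−0.0821z; -0.7612x+-0.5535y = 0.0395−0.2154z
Cramer: x(z) = -0.0451+0.1952z;  y(z) = -0.0093+0.1208z
quadratic in z: (1.0527)z²+(0.1303)z+(-0.0176)=0, √Δ=0.3018 → z ∈ {-0.2053, 0.0815}; z = -0.2053 (taking z<0)
x = -0.0852, y = -0.0340

(-0.0852, -0.0340, -0.2053)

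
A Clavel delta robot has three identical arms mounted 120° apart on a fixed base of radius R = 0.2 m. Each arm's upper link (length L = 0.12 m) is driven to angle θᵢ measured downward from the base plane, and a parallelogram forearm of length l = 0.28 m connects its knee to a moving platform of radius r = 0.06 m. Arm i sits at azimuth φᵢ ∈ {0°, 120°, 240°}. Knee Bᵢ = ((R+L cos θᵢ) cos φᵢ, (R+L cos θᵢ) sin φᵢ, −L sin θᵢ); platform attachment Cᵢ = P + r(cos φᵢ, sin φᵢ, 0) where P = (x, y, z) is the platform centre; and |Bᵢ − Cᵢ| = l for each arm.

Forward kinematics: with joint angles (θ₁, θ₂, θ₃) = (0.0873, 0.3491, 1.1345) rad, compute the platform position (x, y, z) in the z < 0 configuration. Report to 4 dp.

S1 = (0.2595·cos0.0°, 0.2595·sin0.0°, -0.0105) = (0.2595, 0.0000, -0.0105)
arm 2 at φ=120.0°: e+L cos θ2 = 0.2528;  S2 = (-0.1264, 0.2189, -0.0410)
arm 3 at φ=240.0°: e+L cos θ3 = 0.1907;  S3 = (-0.0954, -0.1652, -0.1088)
subtract pairs → two planes through P
plane₁₂: -0.7718x+0.4378y+-0.0612z = -0.0019
Cramer: x(z) = 0.0160-0.1879z;  y(z) = 0.0239-0.1915z
sphere 1 gives Az²+Bz+C=0 with A=1.0720, B=0.1033, C=-0.0184;  B²−4AC=0.0896;  roots -0.1878, 0.0915;  negative root z = -0.1878
x = 0.0513, y = 0.0599

(0.0513, 0.0599, -0.1878)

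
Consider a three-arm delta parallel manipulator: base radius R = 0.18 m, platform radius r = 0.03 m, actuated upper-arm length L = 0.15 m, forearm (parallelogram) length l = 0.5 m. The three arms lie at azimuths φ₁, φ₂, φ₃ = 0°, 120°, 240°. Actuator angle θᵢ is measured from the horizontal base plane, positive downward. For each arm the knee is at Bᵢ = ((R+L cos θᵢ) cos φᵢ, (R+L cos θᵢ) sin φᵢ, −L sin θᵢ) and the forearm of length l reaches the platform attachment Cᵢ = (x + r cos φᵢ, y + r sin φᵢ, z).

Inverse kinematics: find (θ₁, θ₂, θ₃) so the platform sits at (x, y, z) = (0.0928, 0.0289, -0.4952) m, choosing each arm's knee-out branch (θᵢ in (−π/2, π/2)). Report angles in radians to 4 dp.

θ₁ = 0.2615, θ₂ = 0.6979, θ₃ = 0.8726

φ1=0.0° → target in arm frame (0.0928, 0.0289)
  A cos θ + B sin θ = C:  0.0572·cos θ + -0.4952·sin θ = -0.0728
  γ=atan2(-0.4952,0.0572)=-1.4558;  ψ=arccos(-0.1460)=1.7173;  θ1=γ+ψ≈0.2615
arm 2 (φ=120.0°): x'=-0.0214, y'=-0.0948
  e−x'=0.1714;  (l²−L²−(e−x')²−y'²−z²)/2L = -0.1869
  √(A²+B²)=0.5240;  θ2 = -1.2376+1.9356 ≈ 0.6979
φ3=240.0° → target in arm frame (-0.0714, 0.0659)
  A=0.2214, B=-0.4952, C=(l²−L²−A²−y'²−z²)/(2L)=-0.2370
  √(A²+B²)=0.5425;  θ3 = -1.1503+2.0229 ≈ 0.8726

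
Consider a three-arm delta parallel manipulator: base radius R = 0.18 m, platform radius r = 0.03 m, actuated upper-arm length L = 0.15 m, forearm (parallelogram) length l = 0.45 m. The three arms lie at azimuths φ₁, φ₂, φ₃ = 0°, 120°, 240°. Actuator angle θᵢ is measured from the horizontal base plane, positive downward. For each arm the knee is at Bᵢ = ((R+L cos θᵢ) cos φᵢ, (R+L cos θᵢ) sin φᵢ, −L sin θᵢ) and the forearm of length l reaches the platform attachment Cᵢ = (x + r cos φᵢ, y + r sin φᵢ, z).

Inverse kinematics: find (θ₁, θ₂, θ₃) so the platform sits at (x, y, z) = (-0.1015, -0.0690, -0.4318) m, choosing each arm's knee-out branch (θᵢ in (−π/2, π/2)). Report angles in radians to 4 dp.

θ₁ = 1.0472, θ₂ = 0.6981, θ₃ = 0.1748

arm 1 (φ=0.0°): x'=-0.1015, y'=-0.0690
  A cos θ + B sin θ = C:  0.2515·cos θ + -0.4318·sin θ = -0.2482
  γ=atan2(-0.4318,0.2515)=-1.0434;  ψ=arccos(-0.4967)=2.0906;  θ1=γ+ψ≈1.0472
φ2=120.0° → target in arm frame (-0.0090, 0.1224)
  A cos θ + B sin θ = C:  0.1590·cos θ + -0.4318·sin θ = -0.1557
  √(A²+B²)=0.4601;  θ2 = -1.2180+1.9160 ≈ 0.6981
φ3=240.0° → target in arm frame (0.1105, -0.0534)
  A cos θ + B sin θ = C:  0.0395·cos θ + -0.4318·sin θ = -0.0362
  √(A²+B²)=0.4336;  θ3 = -1.4796+1.6544 ≈ 0.1748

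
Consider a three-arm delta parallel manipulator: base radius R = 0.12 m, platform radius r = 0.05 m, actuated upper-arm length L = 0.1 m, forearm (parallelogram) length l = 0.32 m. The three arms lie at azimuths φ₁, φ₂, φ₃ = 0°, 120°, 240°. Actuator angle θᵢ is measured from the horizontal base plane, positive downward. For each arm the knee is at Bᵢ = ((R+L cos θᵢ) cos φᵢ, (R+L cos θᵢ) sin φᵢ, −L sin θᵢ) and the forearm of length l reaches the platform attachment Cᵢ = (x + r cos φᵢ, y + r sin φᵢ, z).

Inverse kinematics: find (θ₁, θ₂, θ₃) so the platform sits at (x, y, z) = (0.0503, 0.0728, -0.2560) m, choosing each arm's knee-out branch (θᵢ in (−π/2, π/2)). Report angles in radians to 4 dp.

rotate P by −φ1: (0.0503, 0.0728, -0.2560)
  e−x'=0.0197;  (l²−L²−(e−x')²−y'²−z²)/2L = 0.1059
  θ1 = atan2(B,A) + arccos(C/0.2568) = -0.3483
arm 2 (φ=120.0°): x'=0.0379, y'=-0.0800
  e−x'=0.0321;  (l²−L²−(e−x')²−y'²−z²)/2L = 0.0972
  √(A²+B²)=0.2580;  θ2 = -1.4460+1.1845 ≈ -0.2615
rotate P by −φ3: (-0.0882, 0.0072, -0.2560)
  A=0.1582, B=-0.2560, C=(l²−L²−A²−y'²−z²)/(2L)=0.0089
  γ=atan2(-0.2560,0.1582)=-1.0173;  ψ=arccos(0.0297)=1.5411;  θ3=γ+ψ≈0.5238

θ₁ = -0.3483, θ₂ = -0.2615, θ₃ = 0.5238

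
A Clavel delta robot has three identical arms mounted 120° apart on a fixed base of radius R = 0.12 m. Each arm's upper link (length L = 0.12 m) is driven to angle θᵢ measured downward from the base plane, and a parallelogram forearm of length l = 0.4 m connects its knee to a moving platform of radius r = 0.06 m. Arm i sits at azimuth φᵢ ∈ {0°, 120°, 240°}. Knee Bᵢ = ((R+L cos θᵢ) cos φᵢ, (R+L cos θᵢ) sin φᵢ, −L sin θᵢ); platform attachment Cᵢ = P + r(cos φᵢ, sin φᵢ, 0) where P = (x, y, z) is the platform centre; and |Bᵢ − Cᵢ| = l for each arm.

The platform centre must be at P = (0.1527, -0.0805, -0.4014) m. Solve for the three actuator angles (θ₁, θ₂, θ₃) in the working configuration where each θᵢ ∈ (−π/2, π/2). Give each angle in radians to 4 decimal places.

θ₁ = 0.0876, θ₂ = 1.1349, θ₃ = 0.6986

φ1=0.0° → target in arm frame (0.1527, -0.0805)
  A=-0.0927, B=-0.4014, C=(l²−L²−A²−y'²−z²)/(2L)=-0.1275
  γ=atan2(-0.4014,-0.0927)=-1.7978;  ψ=arccos(-0.3094)=1.8854;  θ1=γ+ψ≈0.0876
arm 2 (φ=120.0°): x'=-0.1461, y'=-0.0920
  e−x'=0.2061;  (l²−L²−(e−x')²−y'²−z²)/2L = -0.2769
  √(A²+B²)=0.4512;  θ2 = -1.0965+2.2314 ≈ 1.1349
rotate P by −φ3: (-0.0066, 0.1725, -0.4014)
  A cos θ + B sin θ = C:  0.0666·cos θ + -0.4014·sin θ = -0.2071
  √(A²+B²)=0.4069;  θ3 = -1.4063+2.1049 ≈ 0.6986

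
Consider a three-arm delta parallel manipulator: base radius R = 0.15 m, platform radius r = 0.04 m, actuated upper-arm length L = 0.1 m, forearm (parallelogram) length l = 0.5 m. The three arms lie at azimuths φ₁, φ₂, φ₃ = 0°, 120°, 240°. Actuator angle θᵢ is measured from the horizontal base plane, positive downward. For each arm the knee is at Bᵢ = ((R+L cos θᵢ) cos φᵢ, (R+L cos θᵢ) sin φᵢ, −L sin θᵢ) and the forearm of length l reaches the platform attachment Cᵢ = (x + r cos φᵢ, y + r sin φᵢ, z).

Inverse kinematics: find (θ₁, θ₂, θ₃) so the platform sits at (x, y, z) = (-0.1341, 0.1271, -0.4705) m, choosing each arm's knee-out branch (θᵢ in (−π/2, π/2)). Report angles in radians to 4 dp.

rotate P by −φ1: (-0.1341, 0.1271, -0.4705)
  A=0.2441, B=-0.4705, C=(l²−L²−A²−y'²−z²)/(2L)=-0.2855
  θ1 = atan2(B,A) + arccos(C/0.5301) = 1.0475
arm 2 (φ=120.0°): x'=0.1771, y'=0.0526
  A cos θ + B sin θ = C:  -0.0671·cos θ + -0.4705·sin θ = 0.0568
  √(A²+B²)=0.4753;  θ2 = -1.7125+1.4510 ≈ -0.2615
φ3=240.0° → target in arm frame (-0.0430, -0.1797)
  e−x'=0.1530;  (l²−L²−(e−x')²−y'²−z²)/2L = -0.1854
  γ=atan2(-0.4705,0.1530)=-1.2564;  ψ=arccos(-0.3747)=1.9548;  θ3=γ+ψ≈0.6985

θ₁ = 1.0475, θ₂ = -0.2615, θ₃ = 0.6985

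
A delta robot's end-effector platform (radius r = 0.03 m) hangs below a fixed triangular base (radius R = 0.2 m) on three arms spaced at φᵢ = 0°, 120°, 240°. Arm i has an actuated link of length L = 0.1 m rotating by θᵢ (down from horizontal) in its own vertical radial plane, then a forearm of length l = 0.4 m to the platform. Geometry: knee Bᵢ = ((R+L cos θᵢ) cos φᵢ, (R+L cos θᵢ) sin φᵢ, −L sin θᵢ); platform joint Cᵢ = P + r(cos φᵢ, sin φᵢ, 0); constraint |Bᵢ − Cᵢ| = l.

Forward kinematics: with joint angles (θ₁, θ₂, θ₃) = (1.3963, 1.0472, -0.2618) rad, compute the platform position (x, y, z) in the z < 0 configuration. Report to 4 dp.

S1 = (0.1874·cos0.0°, 0.1874·sin0.0°, -0.0985) = (0.1874, 0.0000, -0.0985)
φ2=120.0°: virtual centre (-0.1100, 0.1905, -0.0866), radius l
φ3=240.0°: virtual centre (-0.1333, -0.2309, 0.0259), radius l
subtract pairs → two planes through P
[-0.5947 0.3811 0.0238]·P = 0.0111;  [-0.6413 -0.4618 0.2487]·P = 0.0269
det = 0.5190;  x = -0.0297+0.2038z,  y = -0.0172+0.2557z
sphere 1 gives Az²+Bz+C=0 with A=1.1069, B=0.0998, C=-0.1029;  B²−4AC=0.4656;  roots -0.3533, 0.2632;  negative root z = -0.3533
x = -0.1016, y = -0.1075

(-0.1016, -0.1075, -0.3533)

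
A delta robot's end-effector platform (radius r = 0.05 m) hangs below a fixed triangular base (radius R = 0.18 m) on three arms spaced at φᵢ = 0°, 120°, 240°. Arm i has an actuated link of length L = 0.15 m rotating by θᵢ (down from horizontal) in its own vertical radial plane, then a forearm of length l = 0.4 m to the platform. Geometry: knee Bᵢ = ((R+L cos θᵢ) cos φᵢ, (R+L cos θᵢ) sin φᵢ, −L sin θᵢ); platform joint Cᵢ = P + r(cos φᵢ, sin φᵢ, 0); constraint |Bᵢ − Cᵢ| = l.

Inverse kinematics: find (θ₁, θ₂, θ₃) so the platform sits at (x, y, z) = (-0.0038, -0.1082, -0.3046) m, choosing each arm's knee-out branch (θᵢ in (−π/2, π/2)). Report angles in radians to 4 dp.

θ₁ = 0.2619, θ₂ = 0.6982, θ₃ = -0.3491

rotate P by −φ1: (-0.0038, -0.1082, -0.3046)
  A cos θ + B sin θ = C:  0.1338·cos θ + -0.3046·sin θ = 0.0504
  √(A²+B²)=0.3327;  θ1 = -1.1569+1.4188 ≈ 0.2619
arm 2 (φ=120.0°): x'=-0.0918, y'=0.0574
  e−x'=0.2218;  (l²−L²−(e−x')²−y'²−z²)/2L = -0.0259
  √(A²+B²)=0.3768;  θ2 = -0.9414+1.6396 ≈ 0.6982
rotate P by −φ3: (0.0956, 0.0508, -0.3046)
  A cos θ + B sin θ = C:  0.0344·cos θ + -0.3046·sin θ = 0.1365
  γ=atan2(-0.3046,0.0344)=-1.4584;  ψ=arccos(0.4453)=1.1092;  θ3=γ+ψ≈-0.3491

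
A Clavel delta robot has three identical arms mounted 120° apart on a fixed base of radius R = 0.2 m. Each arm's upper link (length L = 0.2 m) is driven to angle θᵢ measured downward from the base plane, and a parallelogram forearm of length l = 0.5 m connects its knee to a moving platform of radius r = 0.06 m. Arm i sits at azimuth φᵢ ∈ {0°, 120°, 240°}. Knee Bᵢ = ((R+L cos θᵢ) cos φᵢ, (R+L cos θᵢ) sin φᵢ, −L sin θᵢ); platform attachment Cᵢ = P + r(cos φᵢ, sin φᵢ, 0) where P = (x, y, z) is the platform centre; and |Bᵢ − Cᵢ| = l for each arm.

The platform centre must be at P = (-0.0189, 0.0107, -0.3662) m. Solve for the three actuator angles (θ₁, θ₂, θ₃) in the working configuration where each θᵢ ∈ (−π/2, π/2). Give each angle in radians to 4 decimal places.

φ1=0.0° → target in arm frame (-0.0189, 0.0107)
  e−x'=0.1589;  (l²−L²−(e−x')²−y'²−z²)/2L = 0.1263
  γ=atan2(-0.3662,0.1589)=-1.1614;  ψ=arccos(0.3165)=1.2488;  θ1=γ+ψ≈0.0874
φ2=120.0° → target in arm frame (0.0187, 0.0110)
  A=0.1213, B=-0.3662, C=(l²−L²−A²−y'²−z²)/(2L)=0.1527
  γ=atan2(-0.3662,0.1213)=-1.2510;  ψ=arccos(0.3958)=1.1639;  θ2=γ+ψ≈-0.0871
rotate P by −φ3: (0.0002, -0.0217, -0.3662)
  A=0.1398, B=-0.3662, C=(l²−L²−A²−y'²−z²)/(2L)=0.1397
  θ3 = atan2(B,A) + arccos(C/0.3920) = 0.0003

θ₁ = 0.0874, θ₂ = -0.0871, θ₃ = 0.0003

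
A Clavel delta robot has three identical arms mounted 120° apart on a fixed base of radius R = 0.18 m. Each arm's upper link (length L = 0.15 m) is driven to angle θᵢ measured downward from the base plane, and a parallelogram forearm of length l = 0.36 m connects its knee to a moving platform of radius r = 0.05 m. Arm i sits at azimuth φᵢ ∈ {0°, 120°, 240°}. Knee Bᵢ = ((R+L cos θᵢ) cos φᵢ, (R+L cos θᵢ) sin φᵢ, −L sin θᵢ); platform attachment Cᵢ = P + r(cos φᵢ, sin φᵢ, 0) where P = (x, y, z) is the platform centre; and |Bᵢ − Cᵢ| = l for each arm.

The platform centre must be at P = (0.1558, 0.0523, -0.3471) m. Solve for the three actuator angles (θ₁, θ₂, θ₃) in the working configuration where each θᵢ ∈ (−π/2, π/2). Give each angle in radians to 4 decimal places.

θ₁ = 0.0872, θ₂ = 1.0470, θ₃ = 1.3958

rotate P by −φ1: (0.1558, 0.0523, -0.3471)
  A cos θ + B sin θ = C:  -0.0258·cos θ + -0.3471·sin θ = -0.0559
  θ1 = atan2(B,A) + arccos(C/0.3481) = 0.0872
arm 2 (φ=120.0°): x'=-0.0326, y'=-0.1611
  A=0.1626, B=-0.3471, C=(l²−L²−A²−y'²−z²)/(2L)=-0.2192
  θ2 = atan2(B,A) + arccos(C/0.3833) = 1.0470
arm 3 (φ=240.0°): x'=-0.1232, y'=0.1088
  A cos θ + B sin θ = C:  0.2532·cos θ + -0.3471·sin θ = -0.2977
  θ3 = atan2(B,A) + arccos(C/0.4296) = 1.3958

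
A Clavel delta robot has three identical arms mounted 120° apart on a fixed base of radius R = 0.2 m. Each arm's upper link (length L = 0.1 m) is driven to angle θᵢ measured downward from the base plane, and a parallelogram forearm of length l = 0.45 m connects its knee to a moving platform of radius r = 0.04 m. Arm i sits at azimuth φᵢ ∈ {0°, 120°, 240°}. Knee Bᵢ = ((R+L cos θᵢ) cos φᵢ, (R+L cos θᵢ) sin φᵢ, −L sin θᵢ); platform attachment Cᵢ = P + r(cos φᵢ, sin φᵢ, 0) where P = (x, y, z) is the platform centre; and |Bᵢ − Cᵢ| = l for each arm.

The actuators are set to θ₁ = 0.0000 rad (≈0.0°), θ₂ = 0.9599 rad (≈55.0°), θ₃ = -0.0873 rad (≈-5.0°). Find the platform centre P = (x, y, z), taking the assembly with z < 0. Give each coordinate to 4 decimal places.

(0.0512, -0.1035, -0.3850)

centre 1 = (0.2600·cos0.0°, 0.2600·sin0.0°, 0.0000) = (0.2600, 0.0000, 0.0000)
arm 2 at φ=120.0°: (R−r)+L cos θ2 = 0.2174;  centre 2 = (-0.1087, 0.1882, -0.0819)
φ3=240.0°: virtual centre (-0.1298, -0.2248, 0.0087), radius l
eliminate P² terms by subtracting sphere 1 from 2 and 3
linear system: -0.7374x+0.3765y = -0.0136−-0.1638z; -0.7796x+-0.4497y = -0.0001−0.0174z
det = 0.6251;  x = 0.0099+-0.1074z,  y = -0.0169+0.2249z
into |P−centre ₁|² = l²: 1.0621z² + 0.0461z + -0.1397 = 0;  Δ = 0.5955;  z = -0.3850 or 0.3416 → z<0 root = -0.3850
x = 0.0512, y = -0.1035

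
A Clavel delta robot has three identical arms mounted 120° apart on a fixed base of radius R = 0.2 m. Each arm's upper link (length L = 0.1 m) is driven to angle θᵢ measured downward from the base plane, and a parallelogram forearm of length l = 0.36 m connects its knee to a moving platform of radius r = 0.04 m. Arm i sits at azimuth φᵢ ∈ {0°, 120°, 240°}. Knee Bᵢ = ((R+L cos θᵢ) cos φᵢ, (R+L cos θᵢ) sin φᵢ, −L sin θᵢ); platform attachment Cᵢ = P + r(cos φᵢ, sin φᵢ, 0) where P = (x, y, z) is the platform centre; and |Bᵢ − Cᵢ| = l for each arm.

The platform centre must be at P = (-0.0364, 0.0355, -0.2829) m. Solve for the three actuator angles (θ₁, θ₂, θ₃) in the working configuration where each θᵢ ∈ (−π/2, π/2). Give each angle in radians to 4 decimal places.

rotate P by −φ1: (-0.0364, 0.0355, -0.2829)
  A cos θ + B sin θ = C:  0.1964·cos θ + -0.2829·sin θ = -0.0013
  γ=atan2(-0.2829,0.1964)=-0.9639;  ψ=arccos(-0.0039)=1.5747;  θ1=γ+ψ≈0.6107
arm 2 (φ=120.0°): x'=0.0489, y'=0.0138
  e−x'=0.1111;  (l²−L²−(e−x')²−y'²−z²)/2L = 0.1352
  θ2 = atan2(B,A) + arccos(C/0.3039) = -0.0870
arm 3 (φ=240.0°): x'=-0.0125, y'=-0.0493
  e−x'=0.1725;  (l²−L²−(e−x')²−y'²−z²)/2L = 0.0368
  γ=atan2(-0.2829,0.1725)=-1.0231;  ψ=arccos(0.1112)=1.4594;  θ3=γ+ψ≈0.4363

θ₁ = 0.6107, θ₂ = -0.0870, θ₃ = 0.4363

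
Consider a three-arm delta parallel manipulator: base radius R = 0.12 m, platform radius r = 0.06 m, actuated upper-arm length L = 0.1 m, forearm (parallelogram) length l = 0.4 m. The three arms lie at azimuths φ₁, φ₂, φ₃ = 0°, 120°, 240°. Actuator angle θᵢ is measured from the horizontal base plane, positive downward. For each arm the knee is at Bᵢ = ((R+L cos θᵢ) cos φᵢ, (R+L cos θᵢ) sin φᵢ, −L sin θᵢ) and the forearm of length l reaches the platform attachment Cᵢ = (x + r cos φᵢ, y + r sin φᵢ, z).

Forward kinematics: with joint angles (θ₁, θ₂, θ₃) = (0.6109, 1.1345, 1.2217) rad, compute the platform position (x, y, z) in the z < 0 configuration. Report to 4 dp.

(0.0971, 0.0141, -0.4546)

φ1=0.0°: virtual centre (0.1419, 0.0000, -0.0574), radius l
arm 2 at φ=120.0°: (R−r)+L cos θ2 = 0.1023;  O2 = (-0.0511, 0.0886, -0.0906)
φ3=240.0°: virtual centre (-0.0471, -0.0816, -0.0940), radius l
eliminate P² terms by subtracting sphere 1 from 2 and 3
plane₁₂: -0.3861x+0.1771y+-0.0665z = -0.0048
det = 0.1300;  x = 0.0138+-0.1833z,  y = 0.0032+-0.0239z
sphere 1 gives Az²+Bz+C=0 with A=1.0342, B=0.1616, C=-0.1403;  B²−4AC=0.6064;  roots -0.4546, 0.2984;  negative root z = -0.4546
x = 0.0971, y = 0.0141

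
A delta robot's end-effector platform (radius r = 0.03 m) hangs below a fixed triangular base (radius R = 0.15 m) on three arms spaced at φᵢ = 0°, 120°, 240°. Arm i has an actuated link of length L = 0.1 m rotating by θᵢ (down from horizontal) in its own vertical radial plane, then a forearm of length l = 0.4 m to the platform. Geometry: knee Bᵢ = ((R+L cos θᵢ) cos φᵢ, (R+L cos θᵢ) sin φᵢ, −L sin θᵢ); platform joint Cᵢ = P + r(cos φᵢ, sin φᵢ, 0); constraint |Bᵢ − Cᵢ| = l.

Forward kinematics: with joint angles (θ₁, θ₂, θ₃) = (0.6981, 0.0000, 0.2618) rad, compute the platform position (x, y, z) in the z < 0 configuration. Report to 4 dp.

φ1=0.0°: virtual centre (0.1966, 0.0000, -0.0643), radius l
φ2=120.0°: virtual centre (-0.1100, 0.1905, 0.0000), radius l
arm 3 at φ=240.0°: e+L cos θ3 = 0.2166;  O3 = (-0.1083, -0.1876, -0.0259)
|O₂|²−|O₁|² = 0.0056;  |O₃|²−|O₁|² = 0.0048
[-0.6132 0.3811 0.1286]·P = 0.0056;  [-0.6098 -0.3751 0.0768]·P = 0.0048
Cramer: x(z) = -0.0085+0.1676z;  y(z) = 0.0010-0.0677z
quadratic in z: (1.0327)z²+(0.0597)z+(-0.1138)=0, √Δ=0.6882 → z ∈ {-0.3621, 0.3043}; z = -0.3621 (taking z<0)
x = -0.0692, y = 0.0256

(-0.0692, 0.0256, -0.3621)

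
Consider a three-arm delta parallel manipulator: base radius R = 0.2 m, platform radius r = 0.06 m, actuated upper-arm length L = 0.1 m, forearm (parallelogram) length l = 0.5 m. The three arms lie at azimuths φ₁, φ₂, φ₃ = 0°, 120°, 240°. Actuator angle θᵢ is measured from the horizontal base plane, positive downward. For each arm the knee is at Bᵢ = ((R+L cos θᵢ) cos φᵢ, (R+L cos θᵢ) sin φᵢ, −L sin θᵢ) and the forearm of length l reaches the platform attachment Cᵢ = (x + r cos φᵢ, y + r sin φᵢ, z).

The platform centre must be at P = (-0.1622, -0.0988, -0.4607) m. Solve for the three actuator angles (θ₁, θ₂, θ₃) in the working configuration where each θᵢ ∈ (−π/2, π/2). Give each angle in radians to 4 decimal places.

θ₁ = 1.3087, θ₂ = 0.6107, θ₃ = -0.2624

φ1=0.0° → target in arm frame (-0.1622, -0.0988)
  e−x'=0.3022;  (l²−L²−(e−x')²−y'²−z²)/2L = -0.3667
  √(A²+B²)=0.5510;  θ1 = -0.9902+2.2989 ≈ 1.3087
arm 2 (φ=120.0°): x'=-0.0045, y'=0.1899
  A=0.1445, B=-0.4607, C=(l²−L²−A²−y'²−z²)/(2L)=-0.1458
  √(A²+B²)=0.4828;  θ2 = -1.2669+1.8776 ≈ 0.6107
φ3=240.0° → target in arm frame (0.1667, -0.0911)
  A=-0.0267, B=-0.4607, C=(l²−L²−A²−y'²−z²)/(2L)=0.0938
  γ=atan2(-0.4607,-0.0267)=-1.6286;  ψ=arccos(0.2032)=1.3662;  θ3=γ+ψ≈-0.2624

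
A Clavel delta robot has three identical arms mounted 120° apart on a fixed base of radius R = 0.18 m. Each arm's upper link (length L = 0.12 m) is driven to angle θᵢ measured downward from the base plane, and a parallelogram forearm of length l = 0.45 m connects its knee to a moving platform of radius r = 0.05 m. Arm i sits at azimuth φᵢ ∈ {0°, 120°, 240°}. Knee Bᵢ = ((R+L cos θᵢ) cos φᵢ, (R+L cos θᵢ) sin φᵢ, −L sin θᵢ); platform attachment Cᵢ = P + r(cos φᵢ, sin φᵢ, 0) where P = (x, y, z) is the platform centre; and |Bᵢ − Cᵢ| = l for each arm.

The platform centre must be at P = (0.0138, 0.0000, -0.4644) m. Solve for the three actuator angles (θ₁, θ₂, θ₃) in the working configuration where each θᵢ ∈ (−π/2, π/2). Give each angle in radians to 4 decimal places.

θ₁ = 0.6107, θ₂ = 0.6979, θ₃ = 0.6979

rotate P by −φ1: (0.0138, 0.0000, -0.4644)
  A=0.1162, B=-0.4644, C=(l²−L²−A²−y'²−z²)/(2L)=-0.1711
  θ1 = atan2(B,A) + arccos(C/0.4787) = 0.6107
arm 2 (φ=120.0°): x'=-0.0069, y'=-0.0120
  A=0.1369, B=-0.4644, C=(l²−L²−A²−y'²−z²)/(2L)=-0.1935
  θ2 = atan2(B,A) + arccos(C/0.4842) = 0.6979
φ3=240.0° → target in arm frame (-0.0069, 0.0120)
  A=0.1369, B=-0.4644, C=(l²−L²−A²−y'²−z²)/(2L)=-0.1935
  γ=atan2(-0.4644,0.1369)=-1.2841;  ψ=arccos(-0.3998)=1.9821;  θ3=γ+ψ≈0.6979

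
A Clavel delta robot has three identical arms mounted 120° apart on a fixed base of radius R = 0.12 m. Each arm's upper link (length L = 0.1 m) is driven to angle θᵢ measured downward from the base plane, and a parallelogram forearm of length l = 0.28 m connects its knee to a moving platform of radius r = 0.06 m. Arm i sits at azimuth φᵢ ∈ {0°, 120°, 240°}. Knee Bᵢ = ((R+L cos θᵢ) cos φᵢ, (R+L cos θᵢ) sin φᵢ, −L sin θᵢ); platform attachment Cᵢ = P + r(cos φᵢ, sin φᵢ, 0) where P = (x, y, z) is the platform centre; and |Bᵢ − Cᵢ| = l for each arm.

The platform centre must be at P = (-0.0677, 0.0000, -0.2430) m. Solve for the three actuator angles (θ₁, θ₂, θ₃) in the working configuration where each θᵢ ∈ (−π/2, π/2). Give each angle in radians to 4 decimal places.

arm 1 (φ=0.0°): x'=-0.0677, y'=0.0000
  A=0.1277, B=-0.2430, C=(l²−L²−A²−y'²−z²)/(2L)=-0.0348
  √(A²+B²)=0.2745;  θ1 = -1.0869+1.6978 ≈ 0.6109
φ2=120.0° → target in arm frame (0.0338, 0.0586)
  A=0.0262, B=-0.2430, C=(l²−L²−A²−y'²−z²)/(2L)=0.0261
  θ2 = atan2(B,A) + arccos(C/0.2444) = 0.0000
rotate P by −φ3: (0.0339, -0.0586, -0.2430)
  A=0.0261, B=-0.2430, C=(l²−L²−A²−y'²−z²)/(2L)=0.0261
  θ3 = atan2(B,A) + arccos(C/0.2444) = 0.0000

θ₁ = 0.6109, θ₂ = 0.0000, θ₃ = 0.0000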